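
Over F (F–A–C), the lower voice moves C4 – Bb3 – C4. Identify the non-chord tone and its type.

Bb3 is a neighbor tone.

The harmony at that moment is F major triad (F, A, C); Bb3 is not a chord tone.
It is approached by step down from C4 and left by step up to C4.
Step away and step back to the same note — a neighbor tone (lower neighbor).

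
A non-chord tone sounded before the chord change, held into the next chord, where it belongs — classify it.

Anticipation.

Approach: ahead of the chord change (typically by step), so it is dissonant against the current harmony. Departure: none — the same pitch is restated or held and is a chord tone of the new harmony.
Dissonant first, consonant once the harmony catches up: the note simply arrives early — an anticipation. (The reverse timing, consonant first and dissonant after the change, would be a suspension or retardation.)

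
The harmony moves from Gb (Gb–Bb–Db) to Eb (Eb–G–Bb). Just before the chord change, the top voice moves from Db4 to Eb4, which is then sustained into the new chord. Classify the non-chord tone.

Eb4 is an anticipation.

The harmony at that moment is Gb major triad (Gb, Bb, Db); Eb4 is not a chord tone.
It is approached by step up from Db4 and then sustained as the same pitch into the next harmony.
Arriving early and becoming a chord tone when the harmony changes — an anticipation.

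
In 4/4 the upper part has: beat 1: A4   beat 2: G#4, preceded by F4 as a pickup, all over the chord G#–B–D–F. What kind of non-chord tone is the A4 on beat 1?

The harmony at that moment is G# diminished seventh chord (G#, B, D, F); A4 is not a chord tone.
It is approached by leap up from F4 and left by step down to G#4.
Leap in, step out, metrically accented — an appoggiatura.

Appoggiatura.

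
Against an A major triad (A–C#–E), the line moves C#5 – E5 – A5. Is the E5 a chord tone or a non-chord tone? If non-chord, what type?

A major triad contains A, C#, E; E is the fifth, so it is a chord tone.

Chord tone (the fifth of A major triad).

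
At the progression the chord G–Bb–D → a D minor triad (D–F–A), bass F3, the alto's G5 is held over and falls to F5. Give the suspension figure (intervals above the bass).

At the second chord the bass is F3. The suspended G5 lies a ninth above the bass; after resolving down by step to F5, the interval above the bass becomes an octave.
Suspension figures are named by those two intervals: 9–8.

9–8 suspension.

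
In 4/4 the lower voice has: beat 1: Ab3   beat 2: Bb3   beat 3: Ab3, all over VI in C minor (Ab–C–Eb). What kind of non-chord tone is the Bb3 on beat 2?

Upper neighbor tone.

The harmony at that moment is Ab major triad (Ab, C, Eb); Bb3 is not a chord tone.
It is approached by step up from Ab3 and left by step down to Ab3.
Step away and step back to the same note — a neighbor tone (upper neighbor).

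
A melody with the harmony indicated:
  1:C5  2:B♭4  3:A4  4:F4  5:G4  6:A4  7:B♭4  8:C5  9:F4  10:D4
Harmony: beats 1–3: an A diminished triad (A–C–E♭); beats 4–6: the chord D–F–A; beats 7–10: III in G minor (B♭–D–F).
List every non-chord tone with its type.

The harmony at that moment is A diminished triad (A, C, E♭); B♭4 is not a chord tone.
It is approached by step down from C5 and left by step down to A4.
Step in, step out in the same direction — a passing tone.
The harmony at that moment is D minor triad (D, F, A); G4 is not a chord tone.
It is approached by step up from F4 and left by step up to A4.
Step in, step out in the same direction — a passing tone.
The harmony at that moment is B♭ major triad (B♭, D, F); C5 is not a chord tone.
It is approached by step up from B♭4 and left by leap down to F4.
Step in, leap out — an escape tone.

B♭4 (beat 2) — passing tone; G4 (beat 5) — passing tone; C5 (beat 8) — escape tone.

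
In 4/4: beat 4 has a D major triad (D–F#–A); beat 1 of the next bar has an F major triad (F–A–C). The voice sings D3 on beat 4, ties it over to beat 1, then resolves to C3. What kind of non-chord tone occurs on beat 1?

Suspension.

The harmony at that moment is F major triad (F, A, C); D3 is not a chord tone.
It is held over (the same pitch as the preceding D3) and left by step down to C3.
Held over from the previous chord and resolving down by step — a suspension.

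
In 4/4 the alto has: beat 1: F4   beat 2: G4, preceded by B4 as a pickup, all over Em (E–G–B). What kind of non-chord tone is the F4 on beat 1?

Appoggiatura.

The harmony at that moment is E minor triad (E, G, B); F4 is not a chord tone.
It is approached by leap down from B4 and left by step up to G4.
Leap in, step out, metrically accented — an appoggiatura.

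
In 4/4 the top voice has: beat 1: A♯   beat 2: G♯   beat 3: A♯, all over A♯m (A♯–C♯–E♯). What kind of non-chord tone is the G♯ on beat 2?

Lower neighbor tone.

The harmony at that moment is A♯ minor triad (A♯, C♯, E♯); G♯ is not a chord tone.
It is approached by step down from A♯ and left by step up to A♯.
Step away and step back to the same note — a neighbor tone (lower neighbor).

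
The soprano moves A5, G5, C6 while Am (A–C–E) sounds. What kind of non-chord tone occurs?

The harmony at that moment is A minor triad (A, C, E); G5 is not a chord tone.
It is approached by step down from A5 and left by leap up to C6.
Step in, leap out — an escape tone.

G5 is an escape tone.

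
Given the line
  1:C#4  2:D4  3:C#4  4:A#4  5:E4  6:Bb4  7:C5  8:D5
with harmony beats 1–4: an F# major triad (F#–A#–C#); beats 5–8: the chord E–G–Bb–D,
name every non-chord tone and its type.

D4 (beat 2) — neighbor tone; C5 (beat 7) — passing tone.

The harmony at that moment is F# major triad (F#, A#, C#); D4 is not a chord tone.
It is approached by step up from C#4 and left by step down to C#4.
Step away and step back to the same note — a neighbor tone (upper neighbor).
The harmony at that moment is E half-diminished seventh chord (E, G, Bb, D); C5 is not a chord tone.
It is approached by step up from Bb4 and left by step up to D5.
Step in, step out in the same direction — a passing tone.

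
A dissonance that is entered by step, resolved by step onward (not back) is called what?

Approach: by step. Departure: by step, continuing in the same direction.
Stepwise on both sides with no change of direction means the note fills in the space between two different chord tones — a passing tone. (Had it turned back to its starting note it would be a neighbor tone instead.)

Passing tone.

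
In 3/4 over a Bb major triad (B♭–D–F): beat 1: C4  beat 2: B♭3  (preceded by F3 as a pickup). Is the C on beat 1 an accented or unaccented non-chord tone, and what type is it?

Accented appoggiatura.

The harmony at that moment is B♭ major triad (B♭, D, F); C4 is not a chord tone.
It is approached by leap up from F3 and left by step down to B♭3.
Leap in, step out — an appoggiatura.
It falls on the downbeat, so it is accented.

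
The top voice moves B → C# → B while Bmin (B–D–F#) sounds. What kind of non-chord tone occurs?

The harmony at that moment is B minor triad (B, D, F#); C# is not a chord tone.
It is approached by step up from B and left by step down to B.
Step away and step back to the same note — a neighbor tone (upper neighbor).

C# is a neighbor tone.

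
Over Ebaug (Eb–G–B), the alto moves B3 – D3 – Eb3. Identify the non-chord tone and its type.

D3 is an appoggiatura.

The harmony at that moment is Eb augmented triad (Eb, G, B); D3 is not a chord tone.
It is approached by leap down from B3 and left by step up to Eb3.
Leap in, step out — an appoggiatura.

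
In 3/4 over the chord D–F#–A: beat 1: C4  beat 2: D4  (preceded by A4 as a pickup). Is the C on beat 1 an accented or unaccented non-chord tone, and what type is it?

Accented appoggiatura.

The harmony at that moment is D major triad (D, F#, A); C4 is not a chord tone.
It is approached by leap down from A4 and left by step up to D4.
Leap in, step out — an appoggiatura.
It falls on the downbeat, so it is accented.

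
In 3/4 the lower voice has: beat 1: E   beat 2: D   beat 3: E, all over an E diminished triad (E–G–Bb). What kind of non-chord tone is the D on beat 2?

The harmony at that moment is E diminished triad (E, G, Bb); D is not a chord tone.
It is approached by step down from E and left by step up to E.
Step away and step back to the same note — a neighbor tone (lower neighbor).

Lower neighbor tone.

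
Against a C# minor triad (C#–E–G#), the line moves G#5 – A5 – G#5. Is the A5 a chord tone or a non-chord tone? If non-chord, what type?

Non-chord tone — a neighbor tone.

The harmony at that moment is C# minor triad (C#, E, G#); A5 is not a chord tone.
It is approached by step up from G#5 and left by step down to G#5.
Step away and step back to the same note — a neighbor tone (upper neighbor).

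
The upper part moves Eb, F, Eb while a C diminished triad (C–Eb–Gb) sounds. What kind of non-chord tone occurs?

The harmony at that moment is C diminished triad (C, Eb, Gb); F is not a chord tone.
It is approached by step up from Eb and left by step down to Eb.
Step away and step back to the same note — a neighbor tone (upper neighbor).

F is a neighbor tone.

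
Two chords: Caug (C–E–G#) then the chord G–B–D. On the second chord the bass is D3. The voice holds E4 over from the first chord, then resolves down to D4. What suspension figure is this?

At the second chord the bass is D3. The suspended E4 lies a ninth above the bass; after resolving down by step to D4, the interval above the bass becomes an octave.
Suspension figures are named by those two intervals: 9–8.

9–8 suspension.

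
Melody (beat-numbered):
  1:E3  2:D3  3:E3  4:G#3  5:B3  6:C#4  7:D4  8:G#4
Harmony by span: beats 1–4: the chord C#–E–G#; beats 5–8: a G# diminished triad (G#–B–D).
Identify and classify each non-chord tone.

The harmony at that moment is C# minor triad (C#, E, G#); D3 is not a chord tone.
It is approached by step down from E3 and left by step up to E3.
Step away and step back to the same note — a neighbor tone (lower neighbor).
The harmony at that moment is G# diminished triad (G#, B, D); C#4 is not a chord tone.
It is approached by step up from B3 and left by step up to D4.
Step in, step out in the same direction — a passing tone.

D3 (beat 2) — neighbor tone; C#4 (beat 6) — passing tone.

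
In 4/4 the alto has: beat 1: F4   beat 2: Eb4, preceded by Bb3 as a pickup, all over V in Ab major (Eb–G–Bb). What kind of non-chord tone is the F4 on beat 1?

The harmony at that moment is Eb major triad (Eb, G, Bb); F4 is not a chord tone.
It is approached by leap up from Bb3 and left by step down to Eb4.
Leap in, step out, metrically accented — an appoggiatura.

Appoggiatura.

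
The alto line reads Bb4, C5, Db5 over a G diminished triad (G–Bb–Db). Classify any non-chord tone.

C5 is a passing tone.

The harmony at that moment is G diminished triad (G, Bb, Db); C5 is not a chord tone.
It is approached by step up from Bb4 and left by step up to Db5.
Step in, step out in the same direction — a passing tone.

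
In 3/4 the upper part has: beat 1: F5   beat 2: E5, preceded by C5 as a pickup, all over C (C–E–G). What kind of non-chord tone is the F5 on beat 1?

The harmony at that moment is C major triad (C, E, G); F5 is not a chord tone.
It is approached by leap up from C5 and left by step down to E5.
Leap in, step out, metrically accented — an appoggiatura.

Appoggiatura.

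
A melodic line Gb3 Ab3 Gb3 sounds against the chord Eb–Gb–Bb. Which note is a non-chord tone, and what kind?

Ab3 is a neighbor tone.

The harmony at that moment is Eb minor triad (Eb, Gb, Bb); Ab3 is not a chord tone.
It is approached by step up from Gb3 and left by step down to Gb3.
Step away and step back to the same note — a neighbor tone (upper neighbor).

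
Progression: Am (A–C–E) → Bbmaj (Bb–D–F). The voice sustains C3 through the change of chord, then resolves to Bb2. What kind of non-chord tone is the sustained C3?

The harmony at that moment is Bb major triad (Bb, D, F); C3 is not a chord tone.
It is held over (the same pitch as the preceding C3) and left by step down to Bb2.
Held over from the previous chord and resolving down by step — a suspension.

C3 is a suspension.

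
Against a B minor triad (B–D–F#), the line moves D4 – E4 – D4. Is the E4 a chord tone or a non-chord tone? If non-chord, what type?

The harmony at that moment is B minor triad (B, D, F#); E4 is not a chord tone.
It is approached by step up from D4 and left by step down to D4.
Step away and step back to the same note — a neighbor tone (upper neighbor).

Non-chord tone — a neighbor tone.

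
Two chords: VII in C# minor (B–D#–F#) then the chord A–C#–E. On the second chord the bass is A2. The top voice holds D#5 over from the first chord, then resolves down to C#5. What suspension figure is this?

At the second chord the bass is A2. The suspended D#5 lies a fourth above the bass; after resolving down by step to C#5, the interval above the bass becomes a third.
Suspension figures are named by those two intervals: 4–3.

4–3 suspension.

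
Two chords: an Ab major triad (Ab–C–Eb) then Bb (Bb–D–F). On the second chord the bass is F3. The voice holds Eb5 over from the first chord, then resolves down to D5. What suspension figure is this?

At the second chord the bass is F3. The suspended Eb5 lies a seventh above the bass; after resolving down by step to D5, the interval above the bass becomes a sixth.
Suspension figures are named by those two intervals: 7–6.

7–6 suspension.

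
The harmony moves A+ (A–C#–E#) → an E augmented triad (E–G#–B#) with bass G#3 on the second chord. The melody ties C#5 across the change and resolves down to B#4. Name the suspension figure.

At the second chord the bass is G#3. The suspended C#5 lies a fourth above the bass; after resolving down by step to B#4, the interval above the bass becomes a third.
Suspension figures are named by those two intervals: 4–3.

4–3 suspension.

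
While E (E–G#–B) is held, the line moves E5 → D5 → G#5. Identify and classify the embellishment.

The harmony at that moment is E major triad (E, G#, B); D5 is not a chord tone.
It is approached by step down from E5 and left by leap up to G#5.
Step in, leap out — an escape tone.

D5 is an escape tone.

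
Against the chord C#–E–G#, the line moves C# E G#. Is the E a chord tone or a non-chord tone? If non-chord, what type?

C# minor triad contains C#, E, G#; E is the third, so it is a chord tone.

Chord tone (the third of C# minor triad).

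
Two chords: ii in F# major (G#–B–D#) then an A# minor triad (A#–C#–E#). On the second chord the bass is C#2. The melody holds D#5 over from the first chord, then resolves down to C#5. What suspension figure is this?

At the second chord the bass is C#2. The suspended D#5 lies a ninth above the bass; after resolving down by step to C#5, the interval above the bass becomes an octave.
Suspension figures are named by those two intervals: 9–8.

9–8 suspension.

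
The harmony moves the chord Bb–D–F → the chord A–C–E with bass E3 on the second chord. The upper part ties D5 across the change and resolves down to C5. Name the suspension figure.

At the second chord the bass is E3. The suspended D5 lies a seventh above the bass; after resolving down by step to C5, the interval above the bass becomes a sixth.
Suspension figures are named by those two intervals: 7–6.

7–6 suspension.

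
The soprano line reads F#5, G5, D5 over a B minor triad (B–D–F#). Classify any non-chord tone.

The harmony at that moment is B minor triad (B, D, F#); G5 is not a chord tone.
It is approached by step up from F#5 and left by leap down to D5.
Step in, leap out — an escape tone.

G5 is an escape tone.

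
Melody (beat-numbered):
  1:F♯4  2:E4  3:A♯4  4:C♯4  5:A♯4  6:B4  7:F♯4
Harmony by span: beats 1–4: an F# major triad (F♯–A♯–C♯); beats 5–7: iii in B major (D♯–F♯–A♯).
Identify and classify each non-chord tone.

E4 (beat 2) — escape tone; B4 (beat 6) — escape tone.

The harmony at that moment is F♯ major triad (F♯, A♯, C♯); E4 is not a chord tone.
It is approached by step down from F♯4 and left by leap up to A♯4.
Step in, leap out — an escape tone.
The harmony at that moment is D♯ minor triad (D♯, F♯, A♯); B4 is not a chord tone.
It is approached by step up from A♯4 and left by leap down to F♯4.
Step in, leap out — an escape tone.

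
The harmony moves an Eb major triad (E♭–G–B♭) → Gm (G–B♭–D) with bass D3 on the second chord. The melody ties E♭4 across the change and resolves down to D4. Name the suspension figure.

9–8 suspension.

At the second chord the bass is D3. The suspended E♭4 lies a ninth above the bass; after resolving down by step to D4, the interval above the bass becomes an octave.
Suspension figures are named by those two intervals: 9–8.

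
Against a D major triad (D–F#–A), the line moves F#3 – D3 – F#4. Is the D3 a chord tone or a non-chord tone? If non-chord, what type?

Chord tone (the root of D major triad).

D major triad contains D, F#, A; D is the root, so it is a chord tone.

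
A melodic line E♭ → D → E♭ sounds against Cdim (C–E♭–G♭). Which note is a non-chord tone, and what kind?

D is a neighbor tone.

The harmony at that moment is C diminished triad (C, E♭, G♭); D is not a chord tone.
It is approached by step down from E♭ and left by step up to E♭.
Step away and step back to the same note — a neighbor tone (lower neighbor).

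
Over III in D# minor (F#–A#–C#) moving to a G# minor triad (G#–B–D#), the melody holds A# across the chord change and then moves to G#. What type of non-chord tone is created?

The harmony at that moment is G# minor triad (G#, B, D#); A# is not a chord tone.
It is held over (the same pitch as the preceding A#) and left by step down to G#.
Held over from the previous chord and resolving down by step — a suspension.

A# is a suspension.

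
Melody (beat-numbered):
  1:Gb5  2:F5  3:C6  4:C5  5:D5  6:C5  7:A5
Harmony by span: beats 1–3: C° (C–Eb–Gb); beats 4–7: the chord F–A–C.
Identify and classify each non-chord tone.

F5 (beat 2) — escape tone; D5 (beat 5) — neighbor tone.

The harmony at that moment is C diminished triad (C, Eb, Gb); F5 is not a chord tone.
It is approached by step down from Gb5 and left by leap up to C6.
Step in, leap out — an escape tone.
The harmony at that moment is F major triad (F, A, C); D5 is not a chord tone.
It is approached by step up from C5 and left by step down to C5.
Step away and step back to the same note — a neighbor tone (upper neighbor).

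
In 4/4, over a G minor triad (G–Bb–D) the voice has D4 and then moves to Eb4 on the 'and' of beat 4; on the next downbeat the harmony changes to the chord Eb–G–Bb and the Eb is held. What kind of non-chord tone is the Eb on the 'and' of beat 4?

The harmony at that moment is G minor triad (G, Bb, D); Eb4 is not a chord tone.
It is approached by step up from D4 and then sustained as the same pitch into the next harmony.
Arriving early and becoming a chord tone when the harmony changes — an anticipation.

Anticipation.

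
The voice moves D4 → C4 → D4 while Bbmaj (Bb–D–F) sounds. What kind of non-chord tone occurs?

C4 is a neighbor tone.

The harmony at that moment is Bb major triad (Bb, D, F); C4 is not a chord tone.
It is approached by step down from D4 and left by step up to D4.
Step away and step back to the same note — a neighbor tone (lower neighbor).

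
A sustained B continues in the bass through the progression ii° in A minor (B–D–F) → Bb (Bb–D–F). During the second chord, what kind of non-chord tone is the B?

Pedal tone (pedal point).

The harmony at that moment is Bb major triad (Bb, D, F); B is not a chord tone.
It is held over (the same pitch as the preceding B) and then sustained as the same pitch into the next harmony.
Sustained through a change of harmony — a pedal tone.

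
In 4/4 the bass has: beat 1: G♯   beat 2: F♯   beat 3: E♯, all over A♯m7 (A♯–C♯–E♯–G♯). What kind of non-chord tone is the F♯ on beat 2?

Passing tone.

The harmony at that moment is A♯ minor seventh chord (A♯, C♯, E♯, G♯); F♯ is not a chord tone.
It is approached by step down from G♯ and left by step down to E♯.
Step in, step out in the same direction — a passing tone.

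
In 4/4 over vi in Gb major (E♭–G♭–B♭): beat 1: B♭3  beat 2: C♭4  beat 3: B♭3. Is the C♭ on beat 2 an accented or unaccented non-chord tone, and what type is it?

Unaccented neighbor tone.

The harmony at that moment is E♭ minor triad (E♭, G♭, B♭); C♭4 is not a chord tone.
It is approached by step up from B♭3 and left by step down to B♭3.
Step away and step back to the same note — a neighbor tone (upper neighbor).
It falls on a weak beat, so it is unaccented.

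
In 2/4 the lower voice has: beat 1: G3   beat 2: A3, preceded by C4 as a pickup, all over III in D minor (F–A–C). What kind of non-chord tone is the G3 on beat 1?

The harmony at that moment is F major triad (F, A, C); G3 is not a chord tone.
It is approached by leap down from C4 and left by step up to A3.
Leap in, step out, metrically accented — an appoggiatura.

Appoggiatura.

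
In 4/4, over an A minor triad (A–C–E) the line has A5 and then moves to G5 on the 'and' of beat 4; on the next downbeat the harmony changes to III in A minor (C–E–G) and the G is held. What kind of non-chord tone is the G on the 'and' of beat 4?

The harmony at that moment is A minor triad (A, C, E); G5 is not a chord tone.
It is approached by step down from A5 and then sustained as the same pitch into the next harmony.
Arriving early and becoming a chord tone when the harmony changes — an anticipation.

Anticipation.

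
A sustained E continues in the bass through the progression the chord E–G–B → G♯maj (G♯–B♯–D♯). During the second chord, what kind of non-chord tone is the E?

Pedal tone (pedal point).

The harmony at that moment is G♯ major triad (G♯, B♯, D♯); E is not a chord tone.
It is held over (the same pitch as the preceding E) and then sustained as the same pitch into the next harmony.
Sustained through a change of harmony — a pedal tone.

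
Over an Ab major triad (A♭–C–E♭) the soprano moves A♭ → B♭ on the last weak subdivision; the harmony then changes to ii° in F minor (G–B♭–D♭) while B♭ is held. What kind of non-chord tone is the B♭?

The harmony at that moment is A♭ major triad (A♭, C, E♭); B♭ is not a chord tone.
It is approached by step up from A♭ and then sustained as the same pitch into the next harmony.
Arriving early and becoming a chord tone when the harmony changes — an anticipation.

B♭ is an anticipation.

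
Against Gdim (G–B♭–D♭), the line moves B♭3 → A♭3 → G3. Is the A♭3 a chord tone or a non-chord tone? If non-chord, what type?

The harmony at that moment is G diminished triad (G, B♭, D♭); A♭3 is not a chord tone.
It is approached by step down from B♭3 and left by step down to G3.
Step in, step out in the same direction — a passing tone.

Non-chord tone — a passing tone.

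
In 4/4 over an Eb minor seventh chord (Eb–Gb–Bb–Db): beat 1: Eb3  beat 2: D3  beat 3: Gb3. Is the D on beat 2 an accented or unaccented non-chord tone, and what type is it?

The harmony at that moment is Eb minor seventh chord (Eb, Gb, Bb, Db); D3 is not a chord tone.
It is approached by step down from Eb3 and left by leap up to Gb3.
Step in, leap out — an escape tone.
It falls on a weak beat, so it is unaccented.

Unaccented escape tone.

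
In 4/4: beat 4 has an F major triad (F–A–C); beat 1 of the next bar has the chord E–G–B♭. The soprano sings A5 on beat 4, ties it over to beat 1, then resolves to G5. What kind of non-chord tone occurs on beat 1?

The harmony at that moment is E diminished triad (E, G, B♭); A5 is not a chord tone.
It is held over (the same pitch as the preceding A5) and left by step down to G5.
Held over from the previous chord and resolving down by step — a suspension.

Suspension.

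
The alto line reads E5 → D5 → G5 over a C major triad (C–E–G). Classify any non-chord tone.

The harmony at that moment is C major triad (C, E, G); D5 is not a chord tone.
It is approached by step down from E5 and left by leap up to G5.
Step in, leap out — an escape tone.

D5 is an escape tone.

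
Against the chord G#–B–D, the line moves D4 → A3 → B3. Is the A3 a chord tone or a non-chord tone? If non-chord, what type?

Non-chord tone — an appoggiatura.

The harmony at that moment is G# diminished triad (G#, B, D); A3 is not a chord tone.
It is approached by leap down from D4 and left by step up to B3.
Leap in, step out — an appoggiatura.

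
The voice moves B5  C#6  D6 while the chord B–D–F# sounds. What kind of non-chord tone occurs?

The harmony at that moment is B minor triad (B, D, F#); C#6 is not a chord tone.
It is approached by step up from B5 and left by step up to D6.
Step in, step out in the same direction — a passing tone.

C#6 is a passing tone.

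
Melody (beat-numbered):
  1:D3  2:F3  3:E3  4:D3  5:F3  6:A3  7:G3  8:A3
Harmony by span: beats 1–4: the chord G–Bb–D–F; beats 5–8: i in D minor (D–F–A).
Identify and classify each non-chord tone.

E3 (beat 3) — passing tone; G3 (beat 7) — neighbor tone.

The harmony at that moment is G minor seventh chord (G, Bb, D, F); E3 is not a chord tone.
It is approached by step down from F3 and left by step down to D3.
Step in, step out in the same direction — a passing tone.
The harmony at that moment is D minor triad (D, F, A); G3 is not a chord tone.
It is approached by step down from A3 and left by step up to A3.
Step away and step back to the same note — a neighbor tone (lower neighbor).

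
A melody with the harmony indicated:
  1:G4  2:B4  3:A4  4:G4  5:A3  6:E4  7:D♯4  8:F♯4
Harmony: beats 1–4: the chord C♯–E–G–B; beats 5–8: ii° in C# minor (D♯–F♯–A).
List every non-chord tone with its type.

The harmony at that moment is C♯ half-diminished seventh chord (C♯, E, G, B); A4 is not a chord tone.
It is approached by step down from B4 and left by step down to G4.
Step in, step out in the same direction — a passing tone.
The harmony at that moment is D♯ diminished triad (D♯, F♯, A); E4 is not a chord tone.
It is approached by leap up from A3 and left by step down to D♯4.
Leap in, step out — an appoggiatura.

A4 (beat 3) — passing tone; E4 (beat 6) — appoggiatura.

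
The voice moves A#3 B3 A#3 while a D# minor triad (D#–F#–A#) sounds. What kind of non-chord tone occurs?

The harmony at that moment is D# minor triad (D#, F#, A#); B3 is not a chord tone.
It is approached by step up from A#3 and left by step down to A#3.
Step away and step back to the same note — a neighbor tone (upper neighbor).

B3 is a neighbor tone.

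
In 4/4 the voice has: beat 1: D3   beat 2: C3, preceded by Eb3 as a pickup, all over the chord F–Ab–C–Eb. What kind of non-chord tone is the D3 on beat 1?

The harmony at that moment is F minor seventh chord (F, Ab, C, Eb); D3 is not a chord tone.
It is approached by step down from Eb3 and left by step down to C3.
Step in, step out in the same direction — a passing tone.

Passing tone.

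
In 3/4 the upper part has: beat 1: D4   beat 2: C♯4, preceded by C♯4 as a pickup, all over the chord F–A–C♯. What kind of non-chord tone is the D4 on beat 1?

The harmony at that moment is F augmented triad (F, A, C♯); D4 is not a chord tone.
It is approached by step up from C♯4 and left by step down to C♯4.
Step away and step back to the same note — a neighbor tone (upper neighbor).

Upper neighbor tone.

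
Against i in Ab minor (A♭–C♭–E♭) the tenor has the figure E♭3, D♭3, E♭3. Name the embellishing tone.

The harmony at that moment is A♭ minor triad (A♭, C♭, E♭); D♭3 is not a chord tone.
It is approached by step down from E♭3 and left by step up to E♭3.
Step away and step back to the same note — a neighbor tone (lower neighbor).

D♭3 is a neighbor tone.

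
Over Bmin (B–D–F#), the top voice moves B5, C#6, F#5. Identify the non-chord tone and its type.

C#6 is an escape tone.

The harmony at that moment is B minor triad (B, D, F#); C#6 is not a chord tone.
It is approached by step up from B5 and left by leap down to F#5.
Step in, leap out — an escape tone.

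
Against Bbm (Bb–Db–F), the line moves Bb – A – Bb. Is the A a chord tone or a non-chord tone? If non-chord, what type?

The harmony at that moment is Bb minor triad (Bb, Db, F); A is not a chord tone.
It is approached by step down from Bb and left by step up to Bb.
Step away and step back to the same note — a neighbor tone (lower neighbor).

Non-chord tone — a neighbor tone.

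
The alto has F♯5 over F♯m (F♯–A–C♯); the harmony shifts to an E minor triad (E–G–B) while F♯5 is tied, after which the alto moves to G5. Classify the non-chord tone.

The harmony at that moment is E minor triad (E, G, B); F♯5 is not a chord tone.
It is held over (the same pitch as the preceding F♯5) and left by step up to G5.
Held over from the previous chord and resolving up by step — a retardation.

F♯5 is a retardation.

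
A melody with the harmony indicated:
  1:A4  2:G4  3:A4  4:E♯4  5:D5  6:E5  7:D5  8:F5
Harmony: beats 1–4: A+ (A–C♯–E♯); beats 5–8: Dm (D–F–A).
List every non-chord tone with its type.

The harmony at that moment is A augmented triad (A, C♯, E♯); G4 is not a chord tone.
It is approached by step down from A4 and left by step up to A4.
Step away and step back to the same note — a neighbor tone (lower neighbor).
The harmony at that moment is D minor triad (D, F, A); E5 is not a chord tone.
It is approached by step up from D5 and left by step down to D5.
Step away and step back to the same note — a neighbor tone (upper neighbor).

G4 (beat 2) — neighbor tone; E5 (beat 6) — neighbor tone.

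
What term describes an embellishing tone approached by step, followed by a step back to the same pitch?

Approach: by step. Departure: by step in the opposite direction, back to the starting pitch.
Stepwise on both sides but reversing to return to the same chord tone — a neighbor tone. (Had it continued onward in the same direction it would be a passing tone instead.)

Neighbor tone.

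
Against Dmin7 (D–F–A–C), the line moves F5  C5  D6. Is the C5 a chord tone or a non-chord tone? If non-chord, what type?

D minor seventh chord contains D, F, A, C; C is the seventh, so it is a chord tone.

Chord tone (the seventh of D minor seventh chord).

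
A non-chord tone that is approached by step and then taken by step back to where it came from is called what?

Neighbor tone.

Approach: by step. Departure: by step in the opposite direction, back to the starting pitch.
Stepwise on both sides but reversing to return to the same chord tone — a neighbor tone. (Had it continued onward in the same direction it would be a passing tone instead.)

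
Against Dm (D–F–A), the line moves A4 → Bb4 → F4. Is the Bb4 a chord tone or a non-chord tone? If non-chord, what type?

The harmony at that moment is D minor triad (D, F, A); Bb4 is not a chord tone.
It is approached by step up from A4 and left by leap down to F4.
Step in, leap out — an escape tone.

Non-chord tone — an escape tone.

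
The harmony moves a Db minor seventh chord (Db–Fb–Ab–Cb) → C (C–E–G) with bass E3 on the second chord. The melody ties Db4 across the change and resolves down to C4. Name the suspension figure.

7–6 suspension.

At the second chord the bass is E3. The suspended Db4 lies a seventh above the bass; after resolving down by step to C4, the interval above the bass becomes a sixth.
Suspension figures are named by those two intervals: 7–6.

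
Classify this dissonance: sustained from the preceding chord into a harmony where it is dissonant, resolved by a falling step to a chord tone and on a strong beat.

Suspension.

Approach: by preparation — the pitch is first a chord tone, then held (tied or repeated) while the harmony changes under it. Departure: down by step. Metric position: strong.
A prepared dissonance that resolves downward by step — a suspension. (The same figure resolving upward would be a retardation.)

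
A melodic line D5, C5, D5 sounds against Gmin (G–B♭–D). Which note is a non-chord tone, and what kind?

C5 is a neighbor tone.

The harmony at that moment is G minor triad (G, B♭, D); C5 is not a chord tone.
It is approached by step down from D5 and left by step up to D5.
Step away and step back to the same note — a neighbor tone (lower neighbor).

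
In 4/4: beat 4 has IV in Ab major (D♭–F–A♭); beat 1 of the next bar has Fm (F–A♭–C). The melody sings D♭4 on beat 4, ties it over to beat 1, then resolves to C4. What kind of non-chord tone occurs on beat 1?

The harmony at that moment is F minor triad (F, A♭, C); D♭4 is not a chord tone.
It is held over (the same pitch as the preceding D♭4) and left by step down to C4.
Held over from the previous chord and resolving down by step — a suspension.

Suspension.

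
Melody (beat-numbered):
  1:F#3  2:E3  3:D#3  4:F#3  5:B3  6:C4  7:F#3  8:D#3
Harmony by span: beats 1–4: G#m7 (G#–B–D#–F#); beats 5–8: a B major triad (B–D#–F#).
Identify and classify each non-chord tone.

E3 (beat 2) — passing tone; C4 (beat 6) — escape tone.

The harmony at that moment is G# minor seventh chord (G#, B, D#, F#); E3 is not a chord tone.
It is approached by step down from F#3 and left by step down to D#3.
Step in, step out in the same direction — a passing tone.
The harmony at that moment is B major triad (B, D#, F#); C4 is not a chord tone.
It is approached by step up from B3 and left by leap down to F#3.
Step in, leap out — an escape tone.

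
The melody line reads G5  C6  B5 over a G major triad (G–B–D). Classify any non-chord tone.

C6 is an appoggiatura.

The harmony at that moment is G major triad (G, B, D); C6 is not a chord tone.
It is approached by leap up from G5 and left by step down to B5.
Leap in, step out — an appoggiatura.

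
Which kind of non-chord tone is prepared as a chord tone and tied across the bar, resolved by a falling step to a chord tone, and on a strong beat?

Suspension.

Approach: by preparation — the pitch is first a chord tone, then held (tied or repeated) while the harmony changes under it. Departure: down by step. Metric position: strong.
A prepared dissonance that resolves downward by step — a suspension. (The same figure resolving upward would be a retardation.)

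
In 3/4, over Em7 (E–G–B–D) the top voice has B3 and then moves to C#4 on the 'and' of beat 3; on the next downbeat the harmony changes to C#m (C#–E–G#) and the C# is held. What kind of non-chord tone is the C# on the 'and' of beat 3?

Anticipation.

The harmony at that moment is E minor seventh chord (E, G, B, D); C#4 is not a chord tone.
It is approached by step up from B3 and then sustained as the same pitch into the next harmony.
Arriving early and becoming a chord tone when the harmony changes — an anticipation.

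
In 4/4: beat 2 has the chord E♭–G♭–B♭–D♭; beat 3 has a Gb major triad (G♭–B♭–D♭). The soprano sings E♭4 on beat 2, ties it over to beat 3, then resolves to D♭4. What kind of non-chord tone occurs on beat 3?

Suspension.

The harmony at that moment is G♭ major triad (G♭, B♭, D♭); E♭4 is not a chord tone.
It is held over (the same pitch as the preceding E♭4) and left by step down to D♭4.
Held over from the previous chord and resolving down by step — a suspension.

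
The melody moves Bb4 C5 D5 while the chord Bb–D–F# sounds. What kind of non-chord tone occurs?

C5 is a passing tone.

The harmony at that moment is Bb augmented triad (Bb, D, F#); C5 is not a chord tone.
It is approached by step up from Bb4 and left by step up to D5.
Step in, step out in the same direction — a passing tone.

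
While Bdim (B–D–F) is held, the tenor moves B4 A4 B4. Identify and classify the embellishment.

A4 is a neighbor tone.

The harmony at that moment is B diminished triad (B, D, F); A4 is not a chord tone.
It is approached by step down from B4 and left by step up to B4.
Step away and step back to the same note — a neighbor tone (lower neighbor).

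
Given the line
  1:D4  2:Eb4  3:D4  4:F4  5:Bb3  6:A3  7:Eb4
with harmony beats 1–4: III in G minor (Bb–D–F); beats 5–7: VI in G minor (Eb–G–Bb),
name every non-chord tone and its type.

Eb4 (beat 2) — neighbor tone; A3 (beat 6) — escape tone.

The harmony at that moment is Bb major triad (Bb, D, F); Eb4 is not a chord tone.
It is approached by step up from D4 and left by step down to D4.
Step away and step back to the same note — a neighbor tone (upper neighbor).
The harmony at that moment is Eb major triad (Eb, G, Bb); A3 is not a chord tone.
It is approached by step down from Bb3 and left by leap up to Eb4.
Step in, leap out — an escape tone.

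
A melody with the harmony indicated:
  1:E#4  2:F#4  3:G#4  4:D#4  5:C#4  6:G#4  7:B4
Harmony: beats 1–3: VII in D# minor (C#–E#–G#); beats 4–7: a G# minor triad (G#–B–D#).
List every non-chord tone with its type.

F#4 (beat 2) — passing tone; C#4 (beat 5) — escape tone.

The harmony at that moment is C# major triad (C#, E#, G#); F#4 is not a chord tone.
It is approached by step up from E#4 and left by step up to G#4.
Step in, step out in the same direction — a passing tone.
The harmony at that moment is G# minor triad (G#, B, D#); C#4 is not a chord tone.
It is approached by step down from D#4 and left by leap up to G#4.
Step in, leap out — an escape tone.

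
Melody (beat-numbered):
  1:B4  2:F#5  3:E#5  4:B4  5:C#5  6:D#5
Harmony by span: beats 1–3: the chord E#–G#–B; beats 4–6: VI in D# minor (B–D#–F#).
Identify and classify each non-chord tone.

The harmony at that moment is E# diminished triad (E#, G#, B); F#5 is not a chord tone.
It is approached by leap up from B4 and left by step down to E#5.
Leap in, step out — an appoggiatura.
The harmony at that moment is B major triad (B, D#, F#); C#5 is not a chord tone.
It is approached by step up from B4 and left by step up to D#5.
Step in, step out in the same direction — a passing tone.

F#5 (beat 2) — appoggiatura; C#5 (beat 5) — passing tone.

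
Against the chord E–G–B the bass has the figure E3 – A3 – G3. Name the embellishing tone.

A3 is an appoggiatura.

The harmony at that moment is E minor triad (E, G, B); A3 is not a chord tone.
It is approached by leap up from E3 and left by step down to G3.
Leap in, step out — an appoggiatura.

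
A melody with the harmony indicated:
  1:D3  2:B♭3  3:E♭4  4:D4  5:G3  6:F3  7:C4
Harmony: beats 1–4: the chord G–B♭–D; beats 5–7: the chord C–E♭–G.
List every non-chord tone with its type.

The harmony at that moment is G minor triad (G, B♭, D); E♭4 is not a chord tone.
It is approached by leap up from B♭3 and left by step down to D4.
Leap in, step out — an appoggiatura.
The harmony at that moment is C minor triad (C, E♭, G); F3 is not a chord tone.
It is approached by step down from G3 and left by leap up to C4.
Step in, leap out — an escape tone.

E♭4 (beat 3) — appoggiatura; F3 (beat 6) — escape tone.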